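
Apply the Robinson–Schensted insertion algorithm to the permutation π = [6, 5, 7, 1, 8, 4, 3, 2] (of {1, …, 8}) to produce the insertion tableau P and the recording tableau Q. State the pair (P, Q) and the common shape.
P = [1, 2, 8] / [3, 7] / [4] / [5] / [6];  Q = [1, 3, 5] / [2, 6] / [4] / [7] / [8];  common shape = (3, 2, 1, 1, 1)

Row-insert the values π_1, π_2, … into P one at a time, bumping the leftmost entry strictly greater than the inserted value down to the next row. The recording tableau Q records, in position (i, j), the step at which that cell was added to P.
  Insert 6 (step 1): P = [6];  Q = [1]
  Insert 5 (step 2): P = [5] / [6];  Q = [1] / [2]
  Insert 7 (step 3): P = [5, 7] / [6];  Q = [1, 3] / [2]
  Insert 1 (step 4): P = [1, 7] / [5] / [6];  Q = [1, 3] / [2] / [4]
  Insert 8 (step 5): P = [1, 7, 8] / [5] / [6];  Q = [1, 3, 5] / [2] / [4]
  Insert 4 (step 6): P = [1, 4, 8] / [5, 7] / [6];  Q = [1, 3, 5] / [2, 6] / [4]
  Insert 3 (step 7): P = [1, 3, 8] / [4, 7] / [5] / [6];  Q = [1, 3, 5] / [2, 6] / [4] / [7]
  Insert 2 (step 8): P = [1, 2, 8] / [3, 7] / [4] / [5] / [6];  Q = [1, 3, 5] / [2, 6] / [4] / [7] / [8]
Final shape: (3, 2, 1, 1, 1).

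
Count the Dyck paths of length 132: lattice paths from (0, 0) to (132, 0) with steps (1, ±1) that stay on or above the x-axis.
C_66 = 5632681584560312734993915705849145100

These Dyck paths are counted by the Catalan number C_n = (1/(n + 1)) · C(2n, n). For n = 66: C_66 = (1/67) · C(132, 66) = 377389666165540953244592352291892721700/67 = 5632681584560312734993915705849145100.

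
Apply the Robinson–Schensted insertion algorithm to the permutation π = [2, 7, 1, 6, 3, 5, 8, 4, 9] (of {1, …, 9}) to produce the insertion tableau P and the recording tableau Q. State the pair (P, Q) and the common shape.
P = [1, 3, 4, 8, 9] / [2, 5] / [6] / [7];  Q = [1, 2, 6, 7, 9] / [3, 4] / [5] / [8];  common shape = (5, 2, 1, 1)

Row-insert the values π_1, π_2, … into P one at a time, bumping the leftmost entry strictly greater than the inserted value down to the next row. The recording tableau Q records, in position (i, j), the step at which that cell was added to P.
  Insert 2 (step 1): P = [2];  Q = [1]
  Insert 7 (step 2): P = [2, 7];  Q = [1, 2]
  Insert 1 (step 3): P = [1, 7] / [2];  Q = [1, 2] / [3]
  Insert 6 (step 4): P = [1, 6] / [2, 7];  Q = [1, 2] / [3, 4]
  Insert 3 (step 5): P = [1, 3] / [2, 6] / [7];  Q = [1, 2] / [3, 4] / [5]
  Insert 5 (step 6): P = [1, 3, 5] / [2, 6] / [7];  Q = [1, 2, 6] / [3, 4] / [5]
  Insert 8 (step 7): P = [1, 3, 5, 8] / [2, 6] / [7];  Q = [1, 2, 6, 7] / [3, 4] / [5]
  Insert 4 (step 8): P = [1, 3, 4, 8] / [2, 5] / [6] / [7];  Q = [1, 2, 6, 7] / [3, 4] / [5] / [8]
  Insert 9 (step 9): P = [1, 3, 4, 8, 9] / [2, 5] / [6] / [7];  Q = [1, 2, 6, 7, 9] / [3, 4] / [5] / [8]
Final shape: (5, 2, 1, 1).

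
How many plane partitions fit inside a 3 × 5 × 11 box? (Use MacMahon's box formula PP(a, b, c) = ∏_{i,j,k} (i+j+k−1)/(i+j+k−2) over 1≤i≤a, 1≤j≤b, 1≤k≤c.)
PP(3, 5, 11) = 1837984512

Evaluate the triple product over i = 1..3, j = 1..5, k = 1..11. The factors are (2/1) · (3/2) · (4/3) · (5/4) · (6/5) · (7/6) · (8/7) · (9/8) · … (165 factors total). The numerators and denominators telescope so the product is an integer; carrying out the multiplication exactly gives PP(3, 5, 11) = 1837984512.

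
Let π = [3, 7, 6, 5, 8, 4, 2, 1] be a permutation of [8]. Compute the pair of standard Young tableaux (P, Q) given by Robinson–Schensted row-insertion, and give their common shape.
P = [1, 4, 8] / [2] / [3] / [5] / [6] / [7];  Q = [1, 2, 5] / [3] / [4] / [6] / [7] / [8];  common shape = (3, 1, 1, 1, 1, 1)

Row-insert the values π_1, π_2, … into P one at a time, bumping the leftmost entry strictly greater than the inserted value down to the next row. The recording tableau Q records, in position (i, j), the step at which that cell was added to P.
  Insert 3 (step 1): P = [3];  Q = [1]
  Insert 7 (step 2): P = [3, 7];  Q = [1, 2]
  Insert 6 (step 3): P = [3, 6] / [7];  Q = [1, 2] / [3]
  Insert 5 (step 4): P = [3, 5] / [6] / [7];  Q = [1, 2] / [3] / [4]
  Insert 8 (step 5): P = [3, 5, 8] / [6] / [7];  Q = [1, 2, 5] / [3] / [4]
  Insert 4 (step 6): P = [3, 4, 8] / [5] / [6] / [7];  Q = [1, 2, 5] / [3] / [4] / [6]
  Insert 2 (step 7): P = [2, 4, 8] / [3] / [5] / [6] / [7];  Q = [1, 2, 5] / [3] / [4] / [6] / [7]
  Insert 1 (step 8): P = [1, 4, 8] / [2] / [3] / [5] / [6] / [7];  Q = [1, 2, 5] / [3] / [4] / [6] / [7] / [8]
Final shape: (3, 1, 1, 1, 1, 1).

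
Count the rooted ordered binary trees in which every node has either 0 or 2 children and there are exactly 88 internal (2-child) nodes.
C_88 = 64633260585762914370496637486146181462681535261000

These full binary trees are counted by the Catalan number C_n = (1/(n + 1)) · C(2n, n). For n = 88: C_88 = (1/89) · C(176, 88) = 5752360192132899378974200736267010150178656638229000/89 = 64633260585762914370496637486146181462681535261000.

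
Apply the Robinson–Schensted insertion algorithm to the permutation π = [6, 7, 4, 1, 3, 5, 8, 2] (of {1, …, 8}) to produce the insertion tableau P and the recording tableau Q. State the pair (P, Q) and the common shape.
P = [1, 2, 5, 8] / [3, 7] / [4] / [6];  Q = [1, 2, 6, 7] / [3, 5] / [4] / [8];  common shape = (4, 2, 1, 1)

Row-insert the values π_1, π_2, … into P one at a time, bumping the leftmost entry strictly greater than the inserted value down to the next row. The recording tableau Q records, in position (i, j), the step at which that cell was added to P.
  Insert 6 (step 1): P = [6];  Q = [1]
  Insert 7 (step 2): P = [6, 7];  Q = [1, 2]
  Insert 4 (step 3): P = [4, 7] / [6];  Q = [1, 2] / [3]
  Insert 1 (step 4): P = [1, 7] / [4] / [6];  Q = [1, 2] / [3] / [4]
  Insert 3 (step 5): P = [1, 3] / [4, 7] / [6];  Q = [1, 2] / [3, 5] / [4]
  Insert 5 (step 6): P = [1, 3, 5] / [4, 7] / [6];  Q = [1, 2, 6] / [3, 5] / [4]
  Insert 8 (step 7): P = [1, 3, 5, 8] / [4, 7] / [6];  Q = [1, 2, 6, 7] / [3, 5] / [4]
  Insert 2 (step 8): P = [1, 2, 5, 8] / [3, 7] / [4] / [6];  Q = [1, 2, 6, 7] / [3, 5] / [4] / [8]
Final shape: (4, 2, 1, 1).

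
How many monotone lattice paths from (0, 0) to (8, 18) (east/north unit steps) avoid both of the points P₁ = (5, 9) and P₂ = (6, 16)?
Number of paths = 770253

Inclusion–exclusion. Total paths: C(26, 8) = 1562275. Through P₁: C(14, 5)·C(12, 3) = 440440. Through P₂: C(22, 6)·C(4, 2) = 447678. Since P₁ is strictly southwest of P₂, a monotone path through both must visit P₁ then P₂; paths through both = C(14, 5)·C(8, 1)·C(4, 2) = 96096. Avoid both = 1562275 − 440440 − 447678 + 96096 = 770253.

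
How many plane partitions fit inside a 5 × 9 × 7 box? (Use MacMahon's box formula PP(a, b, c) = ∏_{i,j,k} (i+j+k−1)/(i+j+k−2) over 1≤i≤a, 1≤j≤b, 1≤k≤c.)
PP(5, 9, 7) = 2424984388825856

Evaluate the triple product over i = 1..5, j = 1..9, k = 1..7. The factors are (2/1) · (3/2) · (4/3) · (5/4) · (6/5) · (7/6) · (8/7) · (3/2) · … (315 factors total). The numerators and denominators telescope so the product is an integer; carrying out the multiplication exactly gives PP(5, 9, 7) = 2424984388825856.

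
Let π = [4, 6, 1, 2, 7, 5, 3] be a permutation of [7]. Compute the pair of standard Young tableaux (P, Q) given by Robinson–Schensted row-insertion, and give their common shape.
P = [1, 2, 3] / [4, 5, 7] / [6];  Q = [1, 2, 5] / [3, 4, 6] / [7];  common shape = (3, 3, 1)

Row-insert the values π_1, π_2, … into P one at a time, bumping the leftmost entry strictly greater than the inserted value down to the next row. The recording tableau Q records, in position (i, j), the step at which that cell was added to P.
  Insert 4 (step 1): P = [4];  Q = [1]
  Insert 6 (step 2): P = [4, 6];  Q = [1, 2]
  Insert 1 (step 3): P = [1, 6] / [4];  Q = [1, 2] / [3]
  Insert 2 (step 4): P = [1, 2] / [4, 6];  Q = [1, 2] / [3, 4]
  Insert 7 (step 5): P = [1, 2, 7] / [4, 6];  Q = [1, 2, 5] / [3, 4]
  Insert 5 (step 6): P = [1, 2, 5] / [4, 6, 7];  Q = [1, 2, 5] / [3, 4, 6]
  Insert 3 (step 7): P = [1, 2, 3] / [4, 5, 7] / [6];  Q = [1, 2, 5] / [3, 4, 6] / [7]
Final shape: (3, 3, 1).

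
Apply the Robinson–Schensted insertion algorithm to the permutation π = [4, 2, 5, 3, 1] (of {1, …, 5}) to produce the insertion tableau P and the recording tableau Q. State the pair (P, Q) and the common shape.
P = [1, 3] / [2, 5] / [4];  Q = [1, 3] / [2, 4] / [5];  common shape = (2, 2, 1)

Row-insert the values π_1, π_2, … into P one at a time, bumping the leftmost entry strictly greater than the inserted value down to the next row. The recording tableau Q records, in position (i, j), the step at which that cell was added to P.
  Insert 4 (step 1): P = [4];  Q = [1]
  Insert 2 (step 2): P = [2] / [4];  Q = [1] / [2]
  Insert 5 (step 3): P = [2, 5] / [4];  Q = [1, 3] / [2]
  Insert 3 (step 4): P = [2, 3] / [4, 5];  Q = [1, 3] / [2, 4]
  Insert 1 (step 5): P = [1, 3] / [2, 5] / [4];  Q = [1, 3] / [2, 4] / [5]
Final shape: (2, 2, 1).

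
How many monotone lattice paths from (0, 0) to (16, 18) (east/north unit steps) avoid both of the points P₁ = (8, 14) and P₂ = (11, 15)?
Number of paths = 1684638800

Inclusion–exclusion. Total paths: C(34, 16) = 2203961430. Through P₁: C(22, 8)·C(12, 8) = 158286150. Through P₂: C(26, 11)·C(8, 5) = 432664960. Since P₁ is strictly southwest of P₂, a monotone path through both must visit P₁ then P₂; paths through both = C(22, 8)·C(4, 3)·C(8, 5) = 71628480. Avoid both = 2203961430 − 158286150 − 432664960 + 71628480 = 1684638800.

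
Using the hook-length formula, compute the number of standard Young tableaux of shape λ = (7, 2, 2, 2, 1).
# SYT of shape (7, 2, 2, 2, 1) = 20384

Hook-length formula: f^λ = n! / Π hook(c), product over all cells c of the Young diagram. For λ = (7, 2, 2, 2, 1), n = 14 boxes. Hook lengths by row (left-to-right, top-to-bottom): [11, 9, 5, 4, 3, 2, 1]; [5, 3]; [4, 2]; [3, 1]; [1]. Product of hooks = 4276800. So f^λ = 14! / 4276800 = 87178291200 / 4276800 = 20384.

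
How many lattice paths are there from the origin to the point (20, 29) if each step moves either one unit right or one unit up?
Number of paths = 28277527346376

A monotone lattice path from (0, 0) to (20, 29) consists of 20 east steps and 29 north steps in some order, so it is determined by which 20 of the 49 steps are east. The count is C(49, 20) = 28277527346376.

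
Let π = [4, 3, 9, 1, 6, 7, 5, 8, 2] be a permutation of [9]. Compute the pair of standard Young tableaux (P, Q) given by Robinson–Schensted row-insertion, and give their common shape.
P = [1, 2, 7, 8] / [3, 5] / [4, 6] / [9];  Q = [1, 3, 6, 8] / [2, 5] / [4, 7] / [9];  common shape = (4, 2, 2, 1)

Row-insert the values π_1, π_2, … into P one at a time, bumping the leftmost entry strictly greater than the inserted value down to the next row. The recording tableau Q records, in position (i, j), the step at which that cell was added to P.
  Insert 4 (step 1): P = [4];  Q = [1]
  Insert 3 (step 2): P = [3] / [4];  Q = [1] / [2]
  Insert 9 (step 3): P = [3, 9] / [4];  Q = [1, 3] / [2]
  Insert 1 (step 4): P = [1, 9] / [3] / [4];  Q = [1, 3] / [2] / [4]
  Insert 6 (step 5): P = [1, 6] / [3, 9] / [4];  Q = [1, 3] / [2, 5] / [4]
  Insert 7 (step 6): P = [1, 6, 7] / [3, 9] / [4];  Q = [1, 3, 6] / [2, 5] / [4]
  Insert 5 (step 7): P = [1, 5, 7] / [3, 6] / [4, 9];  Q = [1, 3, 6] / [2, 5] / [4, 7]
  Insert 8 (step 8): P = [1, 5, 7, 8] / [3, 6] / [4, 9];  Q = [1, 3, 6, 8] / [2, 5] / [4, 7]
  Insert 2 (step 9): P = [1, 2, 7, 8] / [3, 5] / [4, 6] / [9];  Q = [1, 3, 6, 8] / [2, 5] / [4, 7] / [9]
Final shape: (4, 2, 2, 1).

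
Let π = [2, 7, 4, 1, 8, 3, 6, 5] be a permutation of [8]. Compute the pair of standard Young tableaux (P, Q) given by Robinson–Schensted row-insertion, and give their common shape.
P = [1, 3, 5] / [2, 4, 6] / [7, 8];  Q = [1, 2, 5] / [3, 6, 7] / [4, 8];  common shape = (3, 3, 2)

Row-insert the values π_1, π_2, … into P one at a time, bumping the leftmost entry strictly greater than the inserted value down to the next row. The recording tableau Q records, in position (i, j), the step at which that cell was added to P.
  Insert 2 (step 1): P = [2];  Q = [1]
  Insert 7 (step 2): P = [2, 7];  Q = [1, 2]
  Insert 4 (step 3): P = [2, 4] / [7];  Q = [1, 2] / [3]
  Insert 1 (step 4): P = [1, 4] / [2] / [7];  Q = [1, 2] / [3] / [4]
  Insert 8 (step 5): P = [1, 4, 8] / [2] / [7];  Q = [1, 2, 5] / [3] / [4]
  Insert 3 (step 6): P = [1, 3, 8] / [2, 4] / [7];  Q = [1, 2, 5] / [3, 6] / [4]
  Insert 6 (step 7): P = [1, 3, 6] / [2, 4, 8] / [7];  Q = [1, 2, 5] / [3, 6, 7] / [4]
  Insert 5 (step 8): P = [1, 3, 5] / [2, 4, 6] / [7, 8];  Q = [1, 2, 5] / [3, 6, 7] / [4, 8]
Final shape: (3, 3, 2).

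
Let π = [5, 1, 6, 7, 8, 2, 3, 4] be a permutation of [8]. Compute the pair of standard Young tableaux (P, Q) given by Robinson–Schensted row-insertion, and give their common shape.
P = [1, 2, 3, 4] / [5, 6, 7, 8];  Q = [1, 3, 4, 5] / [2, 6, 7, 8];  common shape = (4, 4)

Row-insert the values π_1, π_2, … into P one at a time, bumping the leftmost entry strictly greater than the inserted value down to the next row. The recording tableau Q records, in position (i, j), the step at which that cell was added to P.
  Insert 5 (step 1): P = [5];  Q = [1]
  Insert 1 (step 2): P = [1] / [5];  Q = [1] / [2]
  Insert 6 (step 3): P = [1, 6] / [5];  Q = [1, 3] / [2]
  Insert 7 (step 4): P = [1, 6, 7] / [5];  Q = [1, 3, 4] / [2]
  Insert 8 (step 5): P = [1, 6, 7, 8] / [5];  Q = [1, 3, 4, 5] / [2]
  Insert 2 (step 6): P = [1, 2, 7, 8] / [5, 6];  Q = [1, 3, 4, 5] / [2, 6]
  Insert 3 (step 7): P = [1, 2, 3, 8] / [5, 6, 7];  Q = [1, 3, 4, 5] / [2, 6, 7]
  Insert 4 (step 8): P = [1, 2, 3, 4] / [5, 6, 7, 8];  Q = [1, 3, 4, 5] / [2, 6, 7, 8]
Final shape: (4, 4).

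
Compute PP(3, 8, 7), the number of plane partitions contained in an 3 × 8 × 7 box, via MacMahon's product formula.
PP(3, 8, 7) = 4971151900

Evaluate the triple product over i = 1..3, j = 1..8, k = 1..7. The factors are (2/1) · (3/2) · (4/3) · (5/4) · (6/5) · (7/6) · (8/7) · (3/2) · … (168 factors total). The numerators and denominators telescope so the product is an integer; carrying out the multiplication exactly gives PP(3, 8, 7) = 4971151900.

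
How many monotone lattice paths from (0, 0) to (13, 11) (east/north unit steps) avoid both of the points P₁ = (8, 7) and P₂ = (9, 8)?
Number of paths = 1284934

Inclusion–exclusion. Total paths: C(24, 13) = 2496144. Through P₁: C(15, 8)·C(9, 5) = 810810. Through P₂: C(17, 9)·C(7, 4) = 850850. Since P₁ is strictly southwest of P₂, a monotone path through both must visit P₁ then P₂; paths through both = C(15, 8)·C(2, 1)·C(7, 4) = 450450. Avoid both = 2496144 − 810810 − 850850 + 450450 = 1284934.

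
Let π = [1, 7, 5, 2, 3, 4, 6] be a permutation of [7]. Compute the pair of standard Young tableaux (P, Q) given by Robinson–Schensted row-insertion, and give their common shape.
P = [1, 2, 3, 4, 6] / [5] / [7];  Q = [1, 2, 5, 6, 7] / [3] / [4];  common shape = (5, 1, 1)

Row-insert the values π_1, π_2, … into P one at a time, bumping the leftmost entry strictly greater than the inserted value down to the next row. The recording tableau Q records, in position (i, j), the step at which that cell was added to P.
  Insert 1 (step 1): P = [1];  Q = [1]
  Insert 7 (step 2): P = [1, 7];  Q = [1, 2]
  Insert 5 (step 3): P = [1, 5] / [7];  Q = [1, 2] / [3]
  Insert 2 (step 4): P = [1, 2] / [5] / [7];  Q = [1, 2] / [3] / [4]
  Insert 3 (step 5): P = [1, 2, 3] / [5] / [7];  Q = [1, 2, 5] / [3] / [4]
  Insert 4 (step 6): P = [1, 2, 3, 4] / [5] / [7];  Q = [1, 2, 5, 6] / [3] / [4]
  Insert 6 (step 7): P = [1, 2, 3, 4, 6] / [5] / [7];  Q = [1, 2, 5, 6, 7] / [3] / [4]
Final shape: (5, 1, 1).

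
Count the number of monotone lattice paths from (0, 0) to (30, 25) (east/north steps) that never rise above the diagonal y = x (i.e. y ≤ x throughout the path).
Number of paths = 597261490737912

By the reflection principle (André's argument), the number of monotone paths to (30, 25) with n ≤ m that never go above y = x is C(55, 30) − C(55, 31) = 3085851035479212 − 2488589544741300 = 597261490737912.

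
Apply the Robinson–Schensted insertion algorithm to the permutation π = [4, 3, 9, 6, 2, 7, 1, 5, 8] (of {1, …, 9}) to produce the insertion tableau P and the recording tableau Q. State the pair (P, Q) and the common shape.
P = [1, 5, 7, 8] / [2, 6] / [3, 9] / [4];  Q = [1, 3, 6, 9] / [2, 4] / [5, 8] / [7];  common shape = (4, 2, 2, 1)

Row-insert the values π_1, π_2, … into P one at a time, bumping the leftmost entry strictly greater than the inserted value down to the next row. The recording tableau Q records, in position (i, j), the step at which that cell was added to P.
  Insert 4 (step 1): P = [4];  Q = [1]
  Insert 3 (step 2): P = [3] / [4];  Q = [1] / [2]
  Insert 9 (step 3): P = [3, 9] / [4];  Q = [1, 3] / [2]
  Insert 6 (step 4): P = [3, 6] / [4, 9];  Q = [1, 3] / [2, 4]
  Insert 2 (step 5): P = [2, 6] / [3, 9] / [4];  Q = [1, 3] / [2, 4] / [5]
  Insert 7 (step 6): P = [2, 6, 7] / [3, 9] / [4];  Q = [1, 3, 6] / [2, 4] / [5]
  Insert 1 (step 7): P = [1, 6, 7] / [2, 9] / [3] / [4];  Q = [1, 3, 6] / [2, 4] / [5] / [7]
  Insert 5 (step 8): P = [1, 5, 7] / [2, 6] / [3, 9] / [4];  Q = [1, 3, 6] / [2, 4] / [5, 8] / [7]
  Insert 8 (step 9): P = [1, 5, 7, 8] / [2, 6] / [3, 9] / [4];  Q = [1, 3, 6, 9] / [2, 4] / [5, 8] / [7]
Final shape: (4, 2, 2, 1).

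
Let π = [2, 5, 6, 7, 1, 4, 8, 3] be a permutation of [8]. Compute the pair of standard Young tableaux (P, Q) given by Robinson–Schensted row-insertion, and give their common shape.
P = [1, 3, 6, 7, 8] / [2, 4] / [5];  Q = [1, 2, 3, 4, 7] / [5, 6] / [8];  common shape = (5, 2, 1)

Row-insert the values π_1, π_2, … into P one at a time, bumping the leftmost entry strictly greater than the inserted value down to the next row. The recording tableau Q records, in position (i, j), the step at which that cell was added to P.
  Insert 2 (step 1): P = [2];  Q = [1]
  Insert 5 (step 2): P = [2, 5];  Q = [1, 2]
  Insert 6 (step 3): P = [2, 5, 6];  Q = [1, 2, 3]
  Insert 7 (step 4): P = [2, 5, 6, 7];  Q = [1, 2, 3, 4]
  Insert 1 (step 5): P = [1, 5, 6, 7] / [2];  Q = [1, 2, 3, 4] / [5]
  Insert 4 (step 6): P = [1, 4, 6, 7] / [2, 5];  Q = [1, 2, 3, 4] / [5, 6]
  Insert 8 (step 7): P = [1, 4, 6, 7, 8] / [2, 5];  Q = [1, 2, 3, 4, 7] / [5, 6]
  Insert 3 (step 8): P = [1, 3, 6, 7, 8] / [2, 4] / [5];  Q = [1, 2, 3, 4, 7] / [5, 6] / [8]
Final shape: (5, 2, 1).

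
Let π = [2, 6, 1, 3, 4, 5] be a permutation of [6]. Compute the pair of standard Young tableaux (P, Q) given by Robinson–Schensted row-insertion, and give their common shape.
P = [1, 3, 4, 5] / [2, 6];  Q = [1, 2, 5, 6] / [3, 4];  common shape = (4, 2)

Row-insert the values π_1, π_2, … into P one at a time, bumping the leftmost entry strictly greater than the inserted value down to the next row. The recording tableau Q records, in position (i, j), the step at which that cell was added to P.
  Insert 2 (step 1): P = [2];  Q = [1]
  Insert 6 (step 2): P = [2, 6];  Q = [1, 2]
  Insert 1 (step 3): P = [1, 6] / [2];  Q = [1, 2] / [3]
  Insert 3 (step 4): P = [1, 3] / [2, 6];  Q = [1, 2] / [3, 4]
  Insert 4 (step 5): P = [1, 3, 4] / [2, 6];  Q = [1, 2, 5] / [3, 4]
  Insert 5 (step 6): P = [1, 3, 4, 5] / [2, 6];  Q = [1, 2, 5, 6] / [3, 4]
Final shape: (4, 2).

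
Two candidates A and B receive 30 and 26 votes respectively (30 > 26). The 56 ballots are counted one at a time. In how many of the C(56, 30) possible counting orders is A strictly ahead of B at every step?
Strict-lead orderings = 474746313150648

Total orderings of the 56 votes with 30 for A: C(56, 30) = 6646448384109072. By the Bertrand ballot formula (Cycle Lemma / reflection principle), the number of orderings in which A is strictly ahead of B throughout is (p − q)/(p + q) · C(p + q, p) = (30 − 26)/(30 + 26) · 6646448384109072 = 474746313150648.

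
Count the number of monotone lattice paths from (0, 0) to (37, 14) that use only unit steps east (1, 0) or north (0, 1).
Number of paths = 1292706174900

A monotone lattice path from (0, 0) to (37, 14) consists of 37 east steps and 14 north steps in some order, so it is determined by which 37 of the 51 steps are east. The count is C(51, 37) = 1292706174900.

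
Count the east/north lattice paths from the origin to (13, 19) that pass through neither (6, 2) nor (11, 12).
Number of paths = 292034904

Inclusion–exclusion. Total paths: C(32, 13) = 347373600. Through P₁: C(8, 6)·C(24, 7) = 9690912. Through P₂: C(23, 11)·C(9, 2) = 48674808. Since P₁ is strictly southwest of P₂, a monotone path through both must visit P₁ then P₂; paths through both = C(8, 6)·C(15, 5)·C(9, 2) = 3027024. Avoid both = 347373600 − 9690912 − 48674808 + 3027024 = 292034904.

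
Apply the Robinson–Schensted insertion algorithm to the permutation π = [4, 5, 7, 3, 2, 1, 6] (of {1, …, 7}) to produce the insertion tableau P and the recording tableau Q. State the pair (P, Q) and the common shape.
P = [1, 5, 6] / [2, 7] / [3] / [4];  Q = [1, 2, 3] / [4, 7] / [5] / [6];  common shape = (3, 2, 1, 1)

Row-insert the values π_1, π_2, … into P one at a time, bumping the leftmost entry strictly greater than the inserted value down to the next row. The recording tableau Q records, in position (i, j), the step at which that cell was added to P.
  Insert 4 (step 1): P = [4];  Q = [1]
  Insert 5 (step 2): P = [4, 5];  Q = [1, 2]
  Insert 7 (step 3): P = [4, 5, 7];  Q = [1, 2, 3]
  Insert 3 (step 4): P = [3, 5, 7] / [4];  Q = [1, 2, 3] / [4]
  Insert 2 (step 5): P = [2, 5, 7] / [3] / [4];  Q = [1, 2, 3] / [4] / [5]
  Insert 1 (step 6): P = [1, 5, 7] / [2] / [3] / [4];  Q = [1, 2, 3] / [4] / [5] / [6]
  Insert 6 (step 7): P = [1, 5, 6] / [2, 7] / [3] / [4];  Q = [1, 2, 3] / [4, 7] / [5] / [6]
Final shape: (3, 2, 1, 1).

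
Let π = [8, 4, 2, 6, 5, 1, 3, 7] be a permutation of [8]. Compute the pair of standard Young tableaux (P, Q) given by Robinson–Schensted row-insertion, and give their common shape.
P = [1, 3, 7] / [2, 5] / [4, 6] / [8];  Q = [1, 4, 8] / [2, 5] / [3, 7] / [6];  common shape = (3, 2, 2, 1)

Row-insert the values π_1, π_2, … into P one at a time, bumping the leftmost entry strictly greater than the inserted value down to the next row. The recording tableau Q records, in position (i, j), the step at which that cell was added to P.
  Insert 8 (step 1): P = [8];  Q = [1]
  Insert 4 (step 2): P = [4] / [8];  Q = [1] / [2]
  Insert 2 (step 3): P = [2] / [4] / [8];  Q = [1] / [2] / [3]
  Insert 6 (step 4): P = [2, 6] / [4] / [8];  Q = [1, 4] / [2] / [3]
  Insert 5 (step 5): P = [2, 5] / [4, 6] / [8];  Q = [1, 4] / [2, 5] / [3]
  Insert 1 (step 6): P = [1, 5] / [2, 6] / [4] / [8];  Q = [1, 4] / [2, 5] / [3] / [6]
  Insert 3 (step 7): P = [1, 3] / [2, 5] / [4, 6] / [8];  Q = [1, 4] / [2, 5] / [3, 7] / [6]
  Insert 7 (step 8): P = [1, 3, 7] / [2, 5] / [4, 6] / [8];  Q = [1, 4, 8] / [2, 5] / [3, 7] / [6]
Final shape: (3, 2, 2, 1).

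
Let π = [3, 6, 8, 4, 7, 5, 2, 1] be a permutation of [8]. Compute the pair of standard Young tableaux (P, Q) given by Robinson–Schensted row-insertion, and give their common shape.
P = [1, 4, 5] / [2, 7] / [3] / [6] / [8];  Q = [1, 2, 3] / [4, 5] / [6] / [7] / [8];  common shape = (3, 2, 1, 1, 1)

Row-insert the values π_1, π_2, … into P one at a time, bumping the leftmost entry strictly greater than the inserted value down to the next row. The recording tableau Q records, in position (i, j), the step at which that cell was added to P.
  Insert 3 (step 1): P = [3];  Q = [1]
  Insert 6 (step 2): P = [3, 6];  Q = [1, 2]
  Insert 8 (step 3): P = [3, 6, 8];  Q = [1, 2, 3]
  Insert 4 (step 4): P = [3, 4, 8] / [6];  Q = [1, 2, 3] / [4]
  Insert 7 (step 5): P = [3, 4, 7] / [6, 8];  Q = [1, 2, 3] / [4, 5]
  Insert 5 (step 6): P = [3, 4, 5] / [6, 7] / [8];  Q = [1, 2, 3] / [4, 5] / [6]
  Insert 2 (step 7): P = [2, 4, 5] / [3, 7] / [6] / [8];  Q = [1, 2, 3] / [4, 5] / [6] / [7]
  Insert 1 (step 8): P = [1, 4, 5] / [2, 7] / [3] / [6] / [8];  Q = [1, 2, 3] / [4, 5] / [6] / [7] / [8]
Final shape: (3, 2, 1, 1, 1).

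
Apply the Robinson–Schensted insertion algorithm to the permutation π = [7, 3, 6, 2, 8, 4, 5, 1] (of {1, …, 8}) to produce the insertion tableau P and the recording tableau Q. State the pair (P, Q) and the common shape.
P = [1, 4, 5] / [2, 6, 8] / [3] / [7];  Q = [1, 3, 5] / [2, 6, 7] / [4] / [8];  common shape = (3, 3, 1, 1)

Row-insert the values π_1, π_2, … into P one at a time, bumping the leftmost entry strictly greater than the inserted value down to the next row. The recording tableau Q records, in position (i, j), the step at which that cell was added to P.
  Insert 7 (step 1): P = [7];  Q = [1]
  Insert 3 (step 2): P = [3] / [7];  Q = [1] / [2]
  Insert 6 (step 3): P = [3, 6] / [7];  Q = [1, 3] / [2]
  Insert 2 (step 4): P = [2, 6] / [3] / [7];  Q = [1, 3] / [2] / [4]
  Insert 8 (step 5): P = [2, 6, 8] / [3] / [7];  Q = [1, 3, 5] / [2] / [4]
  Insert 4 (step 6): P = [2, 4, 8] / [3, 6] / [7];  Q = [1, 3, 5] / [2, 6] / [4]
  Insert 5 (step 7): P = [2, 4, 5] / [3, 6, 8] / [7];  Q = [1, 3, 5] / [2, 6, 7] / [4]
  Insert 1 (step 8): P = [1, 4, 5] / [2, 6, 8] / [3] / [7];  Q = [1, 3, 5] / [2, 6, 7] / [4] / [8]
Final shape: (3, 3, 1, 1).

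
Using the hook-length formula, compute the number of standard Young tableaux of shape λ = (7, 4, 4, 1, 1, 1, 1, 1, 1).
# SYT of shape (7, 4, 4, 1, 1, 1, 1, 1, 1) = 148140720

Hook-length formula: f^λ = n! / Π hook(c), product over all cells c of the Young diagram. For λ = (7, 4, 4, 1, 1, 1, 1, 1, 1), n = 21 boxes. Hook lengths by row (left-to-right, top-to-bottom): [15, 8, 7, 6, 3, 2, 1]; [11, 4, 3, 2]; [10, 3, 2, 1]; [6]; [5]; [4]; [3]; [2]; [1]. Product of hooks = 344881152000. So f^λ = 21! / 344881152000 = 51090942171709440000 / 344881152000 = 148140720.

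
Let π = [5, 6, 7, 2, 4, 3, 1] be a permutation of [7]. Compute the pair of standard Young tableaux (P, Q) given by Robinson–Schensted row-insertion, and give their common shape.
P = [1, 3, 7] / [2, 6] / [4] / [5];  Q = [1, 2, 3] / [4, 5] / [6] / [7];  common shape = (3, 2, 1, 1)

Row-insert the values π_1, π_2, … into P one at a time, bumping the leftmost entry strictly greater than the inserted value down to the next row. The recording tableau Q records, in position (i, j), the step at which that cell was added to P.
  Insert 5 (step 1): P = [5];  Q = [1]
  Insert 6 (step 2): P = [5, 6];  Q = [1, 2]
  Insert 7 (step 3): P = [5, 6, 7];  Q = [1, 2, 3]
  Insert 2 (step 4): P = [2, 6, 7] / [5];  Q = [1, 2, 3] / [4]
  Insert 4 (step 5): P = [2, 4, 7] / [5, 6];  Q = [1, 2, 3] / [4, 5]
  Insert 3 (step 6): P = [2, 3, 7] / [4, 6] / [5];  Q = [1, 2, 3] / [4, 5] / [6]
  Insert 1 (step 7): P = [1, 3, 7] / [2, 6] / [4] / [5];  Q = [1, 2, 3] / [4, 5] / [6] / [7]
Final shape: (3, 2, 1, 1).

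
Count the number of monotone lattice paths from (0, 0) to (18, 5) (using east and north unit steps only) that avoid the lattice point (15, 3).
Number of paths = 25489

Total paths from (0, 0) to (18, 5): C(23, 18) = 33649. Paths through (15, 3): (paths (0, 0) → (15, 3)) × (paths (15, 3) → (18, 5)) = C(18, 15) · C(5, 3) = 816 · 10 = 8160. Avoidance count = 33649 − 8160 = 25489.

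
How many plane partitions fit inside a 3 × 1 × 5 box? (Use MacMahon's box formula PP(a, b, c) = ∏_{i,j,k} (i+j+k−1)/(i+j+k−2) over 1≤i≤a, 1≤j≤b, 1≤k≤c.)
PP(3, 1, 5) = 56

Evaluate the triple product over i = 1..3, j = 1..1, k = 1..5. The factors are (2/1) · (3/2) · (4/3) · (5/4) · (6/5) · (3/2) · (4/3) · (5/4) · … (15 factors total). The numerators and denominators telescope so the product is an integer; carrying out the multiplication exactly gives PP(3, 1, 5) = 56.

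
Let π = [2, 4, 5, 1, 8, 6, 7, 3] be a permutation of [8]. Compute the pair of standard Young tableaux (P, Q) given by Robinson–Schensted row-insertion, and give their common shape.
P = [1, 3, 5, 6, 7] / [2, 4] / [8];  Q = [1, 2, 3, 5, 7] / [4, 6] / [8];  common shape = (5, 2, 1)

Row-insert the values π_1, π_2, … into P one at a time, bumping the leftmost entry strictly greater than the inserted value down to the next row. The recording tableau Q records, in position (i, j), the step at which that cell was added to P.
  Insert 2 (step 1): P = [2];  Q = [1]
  Insert 4 (step 2): P = [2, 4];  Q = [1, 2]
  Insert 5 (step 3): P = [2, 4, 5];  Q = [1, 2, 3]
  Insert 1 (step 4): P = [1, 4, 5] / [2];  Q = [1, 2, 3] / [4]
  Insert 8 (step 5): P = [1, 4, 5, 8] / [2];  Q = [1, 2, 3, 5] / [4]
  Insert 6 (step 6): P = [1, 4, 5, 6] / [2, 8];  Q = [1, 2, 3, 5] / [4, 6]
  Insert 7 (step 7): P = [1, 4, 5, 6, 7] / [2, 8];  Q = [1, 2, 3, 5, 7] / [4, 6]
  Insert 3 (step 8): P = [1, 3, 5, 6, 7] / [2, 4] / [8];  Q = [1, 2, 3, 5, 7] / [4, 6] / [8]
Final shape: (5, 2, 1).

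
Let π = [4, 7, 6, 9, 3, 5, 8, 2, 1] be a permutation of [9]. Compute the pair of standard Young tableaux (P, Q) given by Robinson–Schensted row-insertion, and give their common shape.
P = [1, 5, 8] / [2, 6, 9] / [3] / [4] / [7];  Q = [1, 2, 4] / [3, 6, 7] / [5] / [8] / [9];  common shape = (3, 3, 1, 1, 1)

Row-insert the values π_1, π_2, … into P one at a time, bumping the leftmost entry strictly greater than the inserted value down to the next row. The recording tableau Q records, in position (i, j), the step at which that cell was added to P.
  Insert 4 (step 1): P = [4];  Q = [1]
  Insert 7 (step 2): P = [4, 7];  Q = [1, 2]
  Insert 6 (step 3): P = [4, 6] / [7];  Q = [1, 2] / [3]
  Insert 9 (step 4): P = [4, 6, 9] / [7];  Q = [1, 2, 4] / [3]
  Insert 3 (step 5): P = [3, 6, 9] / [4] / [7];  Q = [1, 2, 4] / [3] / [5]
  Insert 5 (step 6): P = [3, 5, 9] / [4, 6] / [7];  Q = [1, 2, 4] / [3, 6] / [5]
  Insert 8 (step 7): P = [3, 5, 8] / [4, 6, 9] / [7];  Q = [1, 2, 4] / [3, 6, 7] / [5]
  Insert 2 (step 8): P = [2, 5, 8] / [3, 6, 9] / [4] / [7];  Q = [1, 2, 4] / [3, 6, 7] / [5] / [8]
  Insert 1 (step 9): P = [1, 5, 8] / [2, 6, 9] / [3] / [4] / [7];  Q = [1, 2, 4] / [3, 6, 7] / [5] / [8] / [9]
Final shape: (3, 3, 1, 1, 1).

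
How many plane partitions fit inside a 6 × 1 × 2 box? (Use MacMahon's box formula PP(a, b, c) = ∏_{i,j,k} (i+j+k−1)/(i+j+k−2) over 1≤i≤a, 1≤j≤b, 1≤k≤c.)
PP(6, 1, 2) = 28

Evaluate the triple product over i = 1..6, j = 1..1, k = 1..2. The factors are (2/1) · (3/2) · (3/2) · (4/3) · (4/3) · (5/4) · (5/4) · (6/5) · … (12 factors total). The numerators and denominators telescope so the product is an integer; carrying out the multiplication exactly gives PP(6, 1, 2) = 28.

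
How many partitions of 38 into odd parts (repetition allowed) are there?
p_odd(38) = 864

Enumerate partitions using only odd parts via the recurrence o(n, m) = o(n, m−2) + o(n−m, m) over odd m, starting from the largest odd part ≤ n. This gives p_odd(38) = 864. (Euler's theorem: equals the count of distinct-part partitions.)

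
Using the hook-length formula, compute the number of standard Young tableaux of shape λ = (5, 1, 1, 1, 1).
# SYT of shape (5, 1, 1, 1, 1) = 70

Hook-length formula: f^λ = n! / Π hook(c), product over all cells c of the Young diagram. For λ = (5, 1, 1, 1, 1), n = 9 boxes. Hook lengths by row (left-to-right, top-to-bottom): [9, 4, 3, 2, 1]; [4]; [3]; [2]; [1]. Product of hooks = 5184. So f^λ = 9! / 5184 = 362880 / 5184 = 70.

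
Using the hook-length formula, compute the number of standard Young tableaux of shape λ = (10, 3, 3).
# SYT of shape (10, 3, 3) = 21840

Hook-length formula: f^λ = n! / Π hook(c), product over all cells c of the Young diagram. For λ = (10, 3, 3), n = 16 boxes. Hook lengths by row (left-to-right, top-to-bottom): [12, 11, 10, 7, 6, 5, 4, 3, 2, 1]; [4, 3, 2]; [3, 2, 1]. Product of hooks = 958003200. So f^λ = 16! / 958003200 = 20922789888000 / 958003200 = 21840.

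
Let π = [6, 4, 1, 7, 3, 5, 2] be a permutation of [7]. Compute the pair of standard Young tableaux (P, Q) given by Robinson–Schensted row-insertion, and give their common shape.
P = [1, 2, 5] / [3, 7] / [4] / [6];  Q = [1, 4, 6] / [2, 5] / [3] / [7];  common shape = (3, 2, 1, 1)

Row-insert the values π_1, π_2, … into P one at a time, bumping the leftmost entry strictly greater than the inserted value down to the next row. The recording tableau Q records, in position (i, j), the step at which that cell was added to P.
  Insert 6 (step 1): P = [6];  Q = [1]
  Insert 4 (step 2): P = [4] / [6];  Q = [1] / [2]
  Insert 1 (step 3): P = [1] / [4] / [6];  Q = [1] / [2] / [3]
  Insert 7 (step 4): P = [1, 7] / [4] / [6];  Q = [1, 4] / [2] / [3]
  Insert 3 (step 5): P = [1, 3] / [4, 7] / [6];  Q = [1, 4] / [2, 5] / [3]
  Insert 5 (step 6): P = [1, 3, 5] / [4, 7] / [6];  Q = [1, 4, 6] / [2, 5] / [3]
  Insert 2 (step 7): P = [1, 2, 5] / [3, 7] / [4] / [6];  Q = [1, 4, 6] / [2, 5] / [3] / [7]
Final shape: (3, 2, 1, 1).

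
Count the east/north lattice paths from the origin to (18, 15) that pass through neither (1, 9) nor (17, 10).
Number of paths = 985532160

Inclusion–exclusion. Total paths: C(33, 18) = 1037158320. Through P₁: C(10, 1)·C(23, 17) = 1009470. Through P₂: C(27, 17)·C(6, 1) = 50617710. Since P₁ is strictly southwest of P₂, a monotone path through both must visit P₁ then P₂; paths through both = C(10, 1)·C(17, 16)·C(6, 1) = 1020. Avoid both = 1037158320 − 1009470 − 50617710 + 1020 = 985532160.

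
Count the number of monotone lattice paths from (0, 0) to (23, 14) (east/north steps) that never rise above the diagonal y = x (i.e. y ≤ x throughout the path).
Number of paths = 2544619500

By the reflection principle (André's argument), the number of monotone paths to (23, 14) with n ≤ m that never go above y = x is C(37, 23) − C(37, 24) = 6107086800 − 3562467300 = 2544619500.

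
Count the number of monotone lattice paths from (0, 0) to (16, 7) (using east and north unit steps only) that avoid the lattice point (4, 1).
Number of paths = 152337

Total paths from (0, 0) to (16, 7): C(23, 16) = 245157. Paths through (4, 1): (paths (0, 0) → (4, 1)) × (paths (4, 1) → (16, 7)) = C(5, 4) · C(18, 12) = 5 · 18564 = 92820. Avoidance count = 245157 − 92820 = 152337.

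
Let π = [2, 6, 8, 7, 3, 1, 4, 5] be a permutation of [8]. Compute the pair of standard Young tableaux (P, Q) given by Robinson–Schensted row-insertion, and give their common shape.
P = [1, 3, 4, 5] / [2, 7] / [6] / [8];  Q = [1, 2, 3, 8] / [4, 7] / [5] / [6];  common shape = (4, 2, 1, 1)

Row-insert the values π_1, π_2, … into P one at a time, bumping the leftmost entry strictly greater than the inserted value down to the next row. The recording tableau Q records, in position (i, j), the step at which that cell was added to P.
  Insert 2 (step 1): P = [2];  Q = [1]
  Insert 6 (step 2): P = [2, 6];  Q = [1, 2]
  Insert 8 (step 3): P = [2, 6, 8];  Q = [1, 2, 3]
  Insert 7 (step 4): P = [2, 6, 7] / [8];  Q = [1, 2, 3] / [4]
  Insert 3 (step 5): P = [2, 3, 7] / [6] / [8];  Q = [1, 2, 3] / [4] / [5]
  Insert 1 (step 6): P = [1, 3, 7] / [2] / [6] / [8];  Q = [1, 2, 3] / [4] / [5] / [6]
  Insert 4 (step 7): P = [1, 3, 4] / [2, 7] / [6] / [8];  Q = [1, 2, 3] / [4, 7] / [5] / [6]
  Insert 5 (step 8): P = [1, 3, 4, 5] / [2, 7] / [6] / [8];  Q = [1, 2, 3, 8] / [4, 7] / [5] / [6]
Final shape: (4, 2, 1, 1).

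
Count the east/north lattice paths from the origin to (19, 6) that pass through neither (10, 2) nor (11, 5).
Number of paths = 92974

Inclusion–exclusion. Total paths: C(25, 19) = 177100. Through P₁: C(12, 10)·C(13, 9) = 47190. Through P₂: C(16, 11)·C(9, 8) = 39312. Since P₁ is strictly southwest of P₂, a monotone path through both must visit P₁ then P₂; paths through both = C(12, 10)·C(4, 1)·C(9, 8) = 2376. Avoid both = 177100 − 47190 − 39312 + 2376 = 92974.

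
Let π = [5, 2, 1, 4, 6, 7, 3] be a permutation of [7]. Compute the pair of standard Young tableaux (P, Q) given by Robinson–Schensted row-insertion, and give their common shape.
P = [1, 3, 6, 7] / [2, 4] / [5];  Q = [1, 4, 5, 6] / [2, 7] / [3];  common shape = (4, 2, 1)

Row-insert the values π_1, π_2, … into P one at a time, bumping the leftmost entry strictly greater than the inserted value down to the next row. The recording tableau Q records, in position (i, j), the step at which that cell was added to P.
  Insert 5 (step 1): P = [5];  Q = [1]
  Insert 2 (step 2): P = [2] / [5];  Q = [1] / [2]
  Insert 1 (step 3): P = [1] / [2] / [5];  Q = [1] / [2] / [3]
  Insert 4 (step 4): P = [1, 4] / [2] / [5];  Q = [1, 4] / [2] / [3]
  Insert 6 (step 5): P = [1, 4, 6] / [2] / [5];  Q = [1, 4, 5] / [2] / [3]
  Insert 7 (step 6): P = [1, 4, 6, 7] / [2] / [5];  Q = [1, 4, 5, 6] / [2] / [3]
  Insert 3 (step 7): P = [1, 3, 6, 7] / [2, 4] / [5];  Q = [1, 4, 5, 6] / [2, 7] / [3]
Final shape: (4, 2, 1).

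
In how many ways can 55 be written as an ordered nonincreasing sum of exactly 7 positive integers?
p(55, 7 parts) = 14950

Partitions of n into exactly k parts are in bijection with partitions of n − k into at most k parts (subtract 1 from each part). So p(55, exactly 7) = p(48, parts ≤ 7). Computing via the recurrence p(m, j) = p(m, j−1) + p(m−j, j) gives 14950.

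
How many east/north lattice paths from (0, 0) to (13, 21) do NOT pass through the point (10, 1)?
Number of paths = 927964279

Total paths from (0, 0) to (13, 21): C(34, 13) = 927983760. Paths through (10, 1): (paths (0, 0) → (10, 1)) × (paths (10, 1) → (13, 21)) = C(11, 10) · C(23, 3) = 11 · 1771 = 19481. Avoidance count = 927983760 − 19481 = 927964279.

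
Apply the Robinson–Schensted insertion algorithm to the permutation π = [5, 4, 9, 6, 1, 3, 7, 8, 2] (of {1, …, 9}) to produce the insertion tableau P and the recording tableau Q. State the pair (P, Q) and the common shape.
P = [1, 2, 7, 8] / [3, 6] / [4, 9] / [5];  Q = [1, 3, 7, 8] / [2, 4] / [5, 6] / [9];  common shape = (4, 2, 2, 1)

Row-insert the values π_1, π_2, … into P one at a time, bumping the leftmost entry strictly greater than the inserted value down to the next row. The recording tableau Q records, in position (i, j), the step at which that cell was added to P.
  Insert 5 (step 1): P = [5];  Q = [1]
  Insert 4 (step 2): P = [4] / [5];  Q = [1] / [2]
  Insert 9 (step 3): P = [4, 9] / [5];  Q = [1, 3] / [2]
  Insert 6 (step 4): P = [4, 6] / [5, 9];  Q = [1, 3] / [2, 4]
  Insert 1 (step 5): P = [1, 6] / [4, 9] / [5];  Q = [1, 3] / [2, 4] / [5]
  Insert 3 (step 6): P = [1, 3] / [4, 6] / [5, 9];  Q = [1, 3] / [2, 4] / [5, 6]
  Insert 7 (step 7): P = [1, 3, 7] / [4, 6] / [5, 9];  Q = [1, 3, 7] / [2, 4] / [5, 6]
  Insert 8 (step 8): P = [1, 3, 7, 8] / [4, 6] / [5, 9];  Q = [1, 3, 7, 8] / [2, 4] / [5, 6]
  Insert 2 (step 9): P = [1, 2, 7, 8] / [3, 6] / [4, 9] / [5];  Q = [1, 3, 7, 8] / [2, 4] / [5, 6] / [9]
Final shape: (4, 2, 2, 1).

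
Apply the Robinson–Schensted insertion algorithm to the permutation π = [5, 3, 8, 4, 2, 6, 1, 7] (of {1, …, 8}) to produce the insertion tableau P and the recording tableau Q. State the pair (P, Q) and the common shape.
P = [1, 4, 6, 7] / [2, 8] / [3] / [5];  Q = [1, 3, 6, 8] / [2, 4] / [5] / [7];  common shape = (4, 2, 1, 1)

Row-insert the values π_1, π_2, … into P one at a time, bumping the leftmost entry strictly greater than the inserted value down to the next row. The recording tableau Q records, in position (i, j), the step at which that cell was added to P.
  Insert 5 (step 1): P = [5];  Q = [1]
  Insert 3 (step 2): P = [3] / [5];  Q = [1] / [2]
  Insert 8 (step 3): P = [3, 8] / [5];  Q = [1, 3] / [2]
  Insert 4 (step 4): P = [3, 4] / [5, 8];  Q = [1, 3] / [2, 4]
  Insert 2 (step 5): P = [2, 4] / [3, 8] / [5];  Q = [1, 3] / [2, 4] / [5]
  Insert 6 (step 6): P = [2, 4, 6] / [3, 8] / [5];  Q = [1, 3, 6] / [2, 4] / [5]
  Insert 1 (step 7): P = [1, 4, 6] / [2, 8] / [3] / [5];  Q = [1, 3, 6] / [2, 4] / [5] / [7]
  Insert 7 (step 8): P = [1, 4, 6, 7] / [2, 8] / [3] / [5];  Q = [1, 3, 6, 8] / [2, 4] / [5] / [7]
Final shape: (4, 2, 1, 1).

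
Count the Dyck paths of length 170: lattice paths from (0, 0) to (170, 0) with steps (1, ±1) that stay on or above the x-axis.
C_85 = 1063353702922273835973036658043476458723103404520

These Dyck paths are counted by the Catalan number C_n = (1/(n + 1)) · C(2n, n). For n = 85: C_85 = (1/86) · C(170, 85) = 91448418451315549893681152591738975450186892788720/86 = 1063353702922273835973036658043476458723103404520.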